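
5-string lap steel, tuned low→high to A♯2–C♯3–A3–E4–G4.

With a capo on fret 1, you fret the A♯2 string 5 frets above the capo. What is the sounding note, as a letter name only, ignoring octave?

The capo raises the open A♯2 by 1 semitone to B2; fretting 5 more gives A♯2 + 1 + 5 = A♯2 + 6 semitones, landing on E.

E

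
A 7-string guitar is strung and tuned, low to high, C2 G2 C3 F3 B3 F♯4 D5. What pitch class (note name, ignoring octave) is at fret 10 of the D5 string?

D5 is MIDI 74. Adding 10 gives 84; 84 mod 12 = 0, i.e. C.

C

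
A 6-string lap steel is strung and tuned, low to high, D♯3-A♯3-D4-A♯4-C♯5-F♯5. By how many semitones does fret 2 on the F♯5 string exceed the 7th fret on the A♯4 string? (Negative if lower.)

3 semitones

F♯5 at fret 2 → G♯5 (MIDI 80); A♯4 at fret 7 → F5 (MIDI 77).
80 − 77 = 3, so the two pitches are 3 semitones apart.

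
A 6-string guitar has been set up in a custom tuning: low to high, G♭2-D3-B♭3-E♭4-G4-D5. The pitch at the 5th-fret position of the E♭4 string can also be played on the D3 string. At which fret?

E♭4 at fret 5 is E♭4 + 5 semitones = A♭4.
The open D3 string is 13 semitones below the open E♭4, so the same pitch on the D3 string lies at fret 5 + 13 = 18.

18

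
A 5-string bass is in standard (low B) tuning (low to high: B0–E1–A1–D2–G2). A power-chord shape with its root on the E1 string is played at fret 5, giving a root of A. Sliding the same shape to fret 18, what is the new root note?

A#

Moving from fret 5 to fret 18 shifts the root by 13 semitones.
A up 13 semitones is A#.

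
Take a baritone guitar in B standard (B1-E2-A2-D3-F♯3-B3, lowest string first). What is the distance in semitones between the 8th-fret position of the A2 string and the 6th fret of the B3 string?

A2 at fret 8 → F3 (MIDI 53); B3 at fret 6 → F4 (MIDI 65).
53 − 65 = -12, so the two pitches are 12 semitones apart, with F4 the higher.

12 semitones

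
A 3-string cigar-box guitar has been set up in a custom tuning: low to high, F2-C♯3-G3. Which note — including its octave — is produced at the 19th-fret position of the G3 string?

G3 is MIDI 55. Adding 19 gives 74, which is D5.

D5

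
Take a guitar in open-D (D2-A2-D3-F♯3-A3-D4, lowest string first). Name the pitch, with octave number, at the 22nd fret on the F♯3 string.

E5

F♯3 is MIDI 54. Adding 22 gives 76, which is E5.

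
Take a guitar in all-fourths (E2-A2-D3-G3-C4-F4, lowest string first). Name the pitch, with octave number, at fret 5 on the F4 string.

F4 is MIDI 65. Adding 5 gives 70, which is A♯4.

A♯4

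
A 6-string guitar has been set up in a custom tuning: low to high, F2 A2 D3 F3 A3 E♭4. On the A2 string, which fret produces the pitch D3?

D3 is 5 semitones above the open A2 (A–Bb–B–C–Db–D), so it sits at fret 5.

5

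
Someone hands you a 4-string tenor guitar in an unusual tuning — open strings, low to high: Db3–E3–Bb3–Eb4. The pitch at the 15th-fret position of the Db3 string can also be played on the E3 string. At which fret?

Db3 at fret 15 is Db3 + 15 semitones = E4.
The open E3 string is 3 semitones above the open Db3, so the same pitch on the E3 string lies at fret 15 − 3 = 12.

12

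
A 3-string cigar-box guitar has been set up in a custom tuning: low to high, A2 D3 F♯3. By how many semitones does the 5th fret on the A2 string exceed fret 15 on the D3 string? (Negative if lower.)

A2 at fret 5 → D3 (MIDI 50); D3 at fret 15 → F4 (MIDI 65).
50 − 65 = -15, so the two pitches are 15 semitones apart.

-15 semitones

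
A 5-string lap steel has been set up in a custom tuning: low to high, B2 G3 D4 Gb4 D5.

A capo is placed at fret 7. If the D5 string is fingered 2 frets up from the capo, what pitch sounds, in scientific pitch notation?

B5

The capo raises the open D5 by 7 semitones to A5; fretting 2 more gives D5 + 7 + 2 = D5 + 9 semitones = B5.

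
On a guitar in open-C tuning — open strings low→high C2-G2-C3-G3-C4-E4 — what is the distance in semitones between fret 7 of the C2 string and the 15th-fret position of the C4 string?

32 semitones

C2 at fret 7 → G2 (MIDI 43); C4 at fret 15 → D#5 (MIDI 75).
43 − 75 = -32, so the two pitches are 32 semitones apart, with D#5 the higher.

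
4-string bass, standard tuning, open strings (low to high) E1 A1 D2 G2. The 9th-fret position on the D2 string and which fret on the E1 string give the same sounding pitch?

19

Fret 9 on D2 is MIDI 38 + 9 = 47 (B2). On the E1 string (open MIDI 28), that pitch is 47 − 28 = fret 19.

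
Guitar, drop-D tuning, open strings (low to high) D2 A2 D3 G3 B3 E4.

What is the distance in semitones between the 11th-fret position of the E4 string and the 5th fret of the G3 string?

15 semitones

E4 at fret 11 → D#5 (MIDI 75); G3 at fret 5 → C4 (MIDI 60).
75 − 60 = 15, so the two pitches are 15 semitones apart, with D#5 the higher.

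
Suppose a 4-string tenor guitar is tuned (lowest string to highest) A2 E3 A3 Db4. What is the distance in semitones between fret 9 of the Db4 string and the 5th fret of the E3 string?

13 semitones

Db4 at fret 9 → Bb4 (MIDI 70); E3 at fret 5 → A3 (MIDI 57).
70 − 57 = 13, so the two pitches are 13 semitones apart, with Bb4 the higher.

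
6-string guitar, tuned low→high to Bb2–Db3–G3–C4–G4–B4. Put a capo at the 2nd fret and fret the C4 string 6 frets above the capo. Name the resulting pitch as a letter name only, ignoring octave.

Ab

The capo raises the open C4 by 2 semitones to D4; fretting 6 more gives C4 + 2 + 6 = C4 + 8 semitones, landing on Ab.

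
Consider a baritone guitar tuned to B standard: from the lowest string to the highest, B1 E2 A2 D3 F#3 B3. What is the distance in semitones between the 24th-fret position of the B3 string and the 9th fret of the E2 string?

34 semitones

B3 at fret 24 → B5 (MIDI 83); E2 at fret 9 → C#3 (MIDI 49).
83 − 49 = 34, so the two pitches are 34 semitones apart, with B5 the higher.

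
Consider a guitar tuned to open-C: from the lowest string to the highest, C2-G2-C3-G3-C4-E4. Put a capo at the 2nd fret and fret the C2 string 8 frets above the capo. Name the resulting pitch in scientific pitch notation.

The capo raises the open C2 by 2 semitones to D2; fretting 8 more gives C2 + 2 + 8 = C2 + 10 semitones = A#2.
(Also written Bb.)

A#2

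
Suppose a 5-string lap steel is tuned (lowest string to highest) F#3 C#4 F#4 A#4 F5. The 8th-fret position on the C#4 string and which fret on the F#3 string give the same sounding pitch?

15

C#4 at fret 8 is C#4 + 8 semitones = A4.
The open F#3 string is 7 semitones below the open C#4, so the same pitch on the F#3 string lies at fret 8 + 7 = 15.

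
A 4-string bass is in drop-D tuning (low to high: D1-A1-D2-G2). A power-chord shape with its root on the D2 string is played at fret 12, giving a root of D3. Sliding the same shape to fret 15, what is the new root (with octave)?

Moving from fret 12 to fret 15 shifts the root by 3 semitones.
D3 up 3 semitones is F3.

F3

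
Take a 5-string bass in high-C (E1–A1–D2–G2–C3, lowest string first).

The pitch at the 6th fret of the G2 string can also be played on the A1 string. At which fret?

G2 at fret 6 is G2 + 6 semitones = C♯3.
The open A1 string is 10 semitones below the open G2, so the same pitch on the A1 string lies at fret 6 + 10 = 16.

16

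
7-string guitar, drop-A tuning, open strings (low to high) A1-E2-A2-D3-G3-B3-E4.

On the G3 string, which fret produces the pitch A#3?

A#3 is 3 semitones above the open G3 (G–G#–A–A#), so it sits at fret 3.

3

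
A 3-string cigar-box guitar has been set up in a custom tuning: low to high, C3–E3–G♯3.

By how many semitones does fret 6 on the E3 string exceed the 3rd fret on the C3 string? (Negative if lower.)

7 semitones

E3 at fret 6 → A♯3 (MIDI 58); C3 at fret 3 → D♯3 (MIDI 51).
58 − 51 = 7, so the two pitches are 7 semitones apart.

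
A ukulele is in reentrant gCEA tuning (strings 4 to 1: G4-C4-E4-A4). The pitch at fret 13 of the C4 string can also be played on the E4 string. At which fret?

C4 at fret 13 is C4 + 13 semitones = C#5.
The open E4 string is 4 semitones above the open C4, so the same pitch on the E4 string lies at fret 13 − 4 = 9.

9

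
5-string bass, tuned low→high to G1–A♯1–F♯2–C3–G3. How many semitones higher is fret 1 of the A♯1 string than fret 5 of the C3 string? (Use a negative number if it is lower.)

A♯1 at fret 1 → B1 (MIDI 35); C3 at fret 5 → F3 (MIDI 53).
35 − 53 = -18, so the two pitches are 18 semitones apart.

-18 semitones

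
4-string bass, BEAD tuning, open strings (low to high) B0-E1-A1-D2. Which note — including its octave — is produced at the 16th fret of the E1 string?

E1 is MIDI 28. Adding 16 gives 44, which is G#2.
(Equivalently spelled Ab2.)

G#2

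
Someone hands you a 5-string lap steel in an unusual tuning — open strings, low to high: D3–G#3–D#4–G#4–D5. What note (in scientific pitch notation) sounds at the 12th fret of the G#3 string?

The open G#3 string plus 12 semitones: G#–A–A#–B–…–F#–G–G#.
The walk passes from B into C once, so the octave number goes from 3 to 4.

G#4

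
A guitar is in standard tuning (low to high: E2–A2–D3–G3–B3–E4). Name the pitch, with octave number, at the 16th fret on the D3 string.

The open D3 string plus 16 semitones: D–D#–E–F–…–E–F–F#.
The walk passes from B into C once, so the octave number goes from 3 to 4.

F#4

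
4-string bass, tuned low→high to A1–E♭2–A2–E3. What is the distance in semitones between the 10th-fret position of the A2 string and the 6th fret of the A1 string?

16 semitones

A2 at fret 10 → G3 (MIDI 55); A1 at fret 6 → E♭2 (MIDI 39).
55 − 39 = 16, so the two pitches are 16 semitones apart, with G3 the higher.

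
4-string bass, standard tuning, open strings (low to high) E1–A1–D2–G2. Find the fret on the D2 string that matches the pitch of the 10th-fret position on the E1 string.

0

Fret 10 on E1 is MIDI 28 + 10 = 38 (D2). On the D2 string (open MIDI 38), that pitch is 38 − 38 = fret 0.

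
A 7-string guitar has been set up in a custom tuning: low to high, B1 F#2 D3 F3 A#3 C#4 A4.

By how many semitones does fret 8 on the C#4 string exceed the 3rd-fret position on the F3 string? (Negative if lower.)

13 semitones

C#4 at fret 8 → A4 (MIDI 69); F3 at fret 3 → G#3 (MIDI 56).
69 − 56 = 13, so the two pitches are 13 semitones apart.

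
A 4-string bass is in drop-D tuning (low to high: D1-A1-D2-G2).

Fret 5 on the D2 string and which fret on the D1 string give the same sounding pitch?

D2 at fret 5 is D2 + 5 semitones = G2.
The open D1 string is 12 semitones below the open D2, so the same pitch on the D1 string lies at fret 5 + 12 = 17.

17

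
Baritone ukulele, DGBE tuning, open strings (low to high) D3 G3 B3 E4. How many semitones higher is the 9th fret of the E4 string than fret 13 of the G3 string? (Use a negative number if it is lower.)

E4 at fret 9 → C♯5 (MIDI 73); G3 at fret 13 → G♯4 (MIDI 68).
73 − 68 = 5, so the two pitches are 5 semitones apart.

5 semitones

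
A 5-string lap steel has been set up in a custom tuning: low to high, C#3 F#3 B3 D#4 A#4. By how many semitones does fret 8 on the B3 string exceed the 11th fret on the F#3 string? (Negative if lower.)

B3 at fret 8 → G4 (MIDI 67); F#3 at fret 11 → F4 (MIDI 65).
67 − 65 = 2, so the two pitches are 2 semitones apart.

2 semitones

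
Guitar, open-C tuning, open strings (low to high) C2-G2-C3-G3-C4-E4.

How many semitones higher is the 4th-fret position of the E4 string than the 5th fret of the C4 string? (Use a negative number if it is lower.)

E4 at fret 4 → G#4 (MIDI 68); C4 at fret 5 → F4 (MIDI 65).
68 − 65 = 3, so the two pitches are 3 semitones apart.

3 semitones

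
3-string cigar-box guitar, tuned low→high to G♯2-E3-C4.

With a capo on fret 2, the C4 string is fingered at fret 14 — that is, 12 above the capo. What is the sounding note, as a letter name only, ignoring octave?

The capo raises the open C4 by 2 semitones to D4; fretting 12 more gives C4 + 2 + 12 = C4 + 14 semitones, landing on D.

D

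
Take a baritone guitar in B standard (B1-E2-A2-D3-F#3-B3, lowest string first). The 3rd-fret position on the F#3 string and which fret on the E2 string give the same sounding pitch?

Fret 3 on F#3 is MIDI 54 + 3 = 57 (A3). On the E2 string (open MIDI 40), that pitch is 57 − 40 = fret 17.

17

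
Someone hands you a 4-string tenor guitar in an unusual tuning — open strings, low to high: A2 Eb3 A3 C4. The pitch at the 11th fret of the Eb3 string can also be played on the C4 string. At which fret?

Eb3 at fret 11 is Eb3 + 11 semitones = D4.
The open C4 string is 9 semitones above the open Eb3, so the same pitch on the C4 string lies at fret 11 − 9 = 2.

2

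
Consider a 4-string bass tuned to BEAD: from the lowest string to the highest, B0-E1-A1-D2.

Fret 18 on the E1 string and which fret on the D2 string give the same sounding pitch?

8

Fret 18 on E1 is MIDI 28 + 18 = 46 (A#2). On the D2 string (open MIDI 38), that pitch is 46 − 38 = fret 8.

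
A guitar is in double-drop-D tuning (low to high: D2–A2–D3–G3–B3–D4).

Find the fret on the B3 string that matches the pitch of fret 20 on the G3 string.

G3 at fret 20 is G3 + 20 semitones = D#5.
The open B3 string is 4 semitones above the open G3, so the same pitch on the B3 string lies at fret 20 − 4 = 16.

16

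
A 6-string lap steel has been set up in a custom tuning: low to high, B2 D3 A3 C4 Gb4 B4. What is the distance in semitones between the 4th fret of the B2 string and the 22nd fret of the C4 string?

B2 at fret 4 → Eb3 (MIDI 51); C4 at fret 22 → Bb5 (MIDI 82).
51 − 82 = -31, so the two pitches are 31 semitones apart, with Bb5 the higher.

31 semitones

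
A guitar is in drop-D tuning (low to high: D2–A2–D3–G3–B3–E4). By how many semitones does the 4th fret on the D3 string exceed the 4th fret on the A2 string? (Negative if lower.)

D3 at fret 4 → F♯3 (MIDI 54); A2 at fret 4 → C♯3 (MIDI 49).
54 − 49 = 5, so the two pitches are 5 semitones apart.

5 semitones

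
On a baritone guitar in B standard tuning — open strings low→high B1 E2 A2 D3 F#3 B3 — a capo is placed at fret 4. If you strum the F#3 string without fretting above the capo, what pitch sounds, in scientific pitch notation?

A#3

The capo raises the open F#3 by 4 semitones to A#3; fretting 0 more gives F#3 + 4 + 0 = F#3 + 4 semitones = A#3.
(Also written Bb.)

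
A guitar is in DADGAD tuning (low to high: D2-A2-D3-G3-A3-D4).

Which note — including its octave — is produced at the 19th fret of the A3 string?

E5

Each fret is one semitone, so A3 + 19 = E5.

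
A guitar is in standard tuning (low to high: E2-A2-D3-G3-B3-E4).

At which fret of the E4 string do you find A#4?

A#4 is 6 semitones above the open E4 (E–F–F#–G–G#–A–A#), so it sits at fret 6.

6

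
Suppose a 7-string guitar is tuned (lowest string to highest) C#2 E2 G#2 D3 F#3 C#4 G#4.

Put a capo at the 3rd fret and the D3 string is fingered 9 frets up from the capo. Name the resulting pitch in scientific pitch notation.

D4

The capo raises the open D3 by 3 semitones to F3; fretting 9 more gives D3 + 3 + 9 = D3 + 12 semitones = D4.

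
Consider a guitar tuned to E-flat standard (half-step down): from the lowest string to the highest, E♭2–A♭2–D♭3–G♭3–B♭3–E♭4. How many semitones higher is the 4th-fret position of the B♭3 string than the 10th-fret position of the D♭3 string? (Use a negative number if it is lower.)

3 semitones

B♭3 at fret 4 → D4 (MIDI 62); D♭3 at fret 10 → B3 (MIDI 59).
62 − 59 = 3, so the two pitches are 3 semitones apart.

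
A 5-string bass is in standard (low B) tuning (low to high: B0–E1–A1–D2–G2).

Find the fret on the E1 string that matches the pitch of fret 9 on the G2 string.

G2 at fret 9 is G2 + 9 semitones = E3.
The open E1 string is 15 semitones below the open G2, so the same pitch on the E1 string lies at fret 9 + 15 = 24.

24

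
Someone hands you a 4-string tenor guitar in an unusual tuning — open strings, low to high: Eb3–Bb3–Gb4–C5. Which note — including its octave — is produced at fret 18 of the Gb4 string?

Gb4 is MIDI 66. Adding 18 gives 84, which is C6.

C6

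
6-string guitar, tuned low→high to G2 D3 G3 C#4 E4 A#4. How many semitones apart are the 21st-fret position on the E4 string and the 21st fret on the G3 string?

E4 at fret 21 → C#6 (MIDI 85); G3 at fret 21 → E5 (MIDI 76).
85 − 76 = 9, so the two pitches are 9 semitones apart, with C#6 the higher.

9 semitones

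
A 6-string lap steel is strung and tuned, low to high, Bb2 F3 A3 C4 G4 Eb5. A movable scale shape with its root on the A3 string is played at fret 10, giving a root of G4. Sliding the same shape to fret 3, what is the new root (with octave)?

Moving from fret 10 to fret 3 shifts the root by -7 semitones.
G4 down 7 semitones is C4.

C4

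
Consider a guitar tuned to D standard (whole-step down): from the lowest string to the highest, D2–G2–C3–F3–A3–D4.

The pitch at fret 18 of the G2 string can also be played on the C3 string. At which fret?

13

G2 at fret 18 is G2 + 18 semitones = C#4.
The open C3 string is 5 semitones above the open G2, so the same pitch on the C3 string lies at fret 18 − 5 = 13.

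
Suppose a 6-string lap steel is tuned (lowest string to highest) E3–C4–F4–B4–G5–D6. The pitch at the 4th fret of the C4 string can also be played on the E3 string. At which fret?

Fret 4 on C4 is MIDI 60 + 4 = 64 (E4). On the E3 string (open MIDI 52), that pitch is 64 − 52 = fret 12.

12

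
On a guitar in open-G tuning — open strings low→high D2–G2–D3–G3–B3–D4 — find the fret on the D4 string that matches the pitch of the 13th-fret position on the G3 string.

6

G3 at fret 13 is G3 + 13 semitones = G♯4.
The open D4 string is 7 semitones above the open G3, so the same pitch on the D4 string lies at fret 13 − 7 = 6.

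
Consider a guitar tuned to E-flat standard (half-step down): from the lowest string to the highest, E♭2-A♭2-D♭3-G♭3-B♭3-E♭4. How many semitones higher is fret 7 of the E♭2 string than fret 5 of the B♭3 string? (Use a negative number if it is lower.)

E♭2 at fret 7 → B♭2 (MIDI 46); B♭3 at fret 5 → E♭4 (MIDI 63).
46 − 63 = -17, so the two pitches are 17 semitones apart.

-17 semitones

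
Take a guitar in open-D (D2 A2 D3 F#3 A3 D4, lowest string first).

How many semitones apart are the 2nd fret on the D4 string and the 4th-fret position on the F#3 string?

D4 at fret 2 → E4 (MIDI 64); F#3 at fret 4 → A#3 (MIDI 58).
64 − 58 = 6, so the two pitches are 6 semitones apart, with E4 the higher.

6 semitones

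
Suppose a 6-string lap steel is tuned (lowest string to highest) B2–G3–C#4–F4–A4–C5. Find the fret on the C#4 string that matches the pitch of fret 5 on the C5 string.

C5 at fret 5 is C5 + 5 semitones = F5.
The open C#4 string is 11 semitones below the open C5, so the same pitch on the C#4 string lies at fret 5 + 11 = 16.

16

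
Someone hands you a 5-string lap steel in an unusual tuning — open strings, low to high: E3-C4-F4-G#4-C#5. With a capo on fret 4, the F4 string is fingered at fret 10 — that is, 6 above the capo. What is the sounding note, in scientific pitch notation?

D#5

The capo raises the open F4 by 4 semitones to A4; fretting 6 more gives F4 + 4 + 6 = F4 + 10 semitones = D#5.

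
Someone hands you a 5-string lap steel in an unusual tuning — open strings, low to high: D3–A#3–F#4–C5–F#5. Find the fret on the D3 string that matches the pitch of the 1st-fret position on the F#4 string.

F#4 at fret 1 is F#4 + 1 semitone = G4.
The open D3 string is 16 semitones below the open F#4, so the same pitch on the D3 string lies at fret 1 + 16 = 17.

17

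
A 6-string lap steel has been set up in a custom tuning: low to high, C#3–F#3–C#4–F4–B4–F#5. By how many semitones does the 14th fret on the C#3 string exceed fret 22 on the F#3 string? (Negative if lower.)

C#3 at fret 14 → D#4 (MIDI 63); F#3 at fret 22 → E5 (MIDI 76).
63 − 76 = -13, so the two pitches are 13 semitones apart.

-13 semitones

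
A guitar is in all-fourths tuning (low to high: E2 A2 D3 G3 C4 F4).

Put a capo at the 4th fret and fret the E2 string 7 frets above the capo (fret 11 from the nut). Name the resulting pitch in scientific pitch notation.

D#3

The capo raises the open E2 by 4 semitones to G#2; fretting 7 more gives E2 + 4 + 7 = E2 + 11 semitones = D#3.
(Also written Eb.)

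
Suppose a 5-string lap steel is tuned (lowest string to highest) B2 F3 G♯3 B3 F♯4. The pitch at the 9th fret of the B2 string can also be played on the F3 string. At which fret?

Fret 9 on B2 is MIDI 47 + 9 = 56 (G♯3). On the F3 string (open MIDI 53), that pitch is 56 − 53 = fret 3.

3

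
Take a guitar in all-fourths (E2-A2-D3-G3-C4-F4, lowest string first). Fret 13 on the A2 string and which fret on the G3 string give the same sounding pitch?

3

A2 at fret 13 is A2 + 13 semitones = A#3.
The open G3 string is 10 semitones above the open A2, so the same pitch on the G3 string lies at fret 13 − 10 = 3.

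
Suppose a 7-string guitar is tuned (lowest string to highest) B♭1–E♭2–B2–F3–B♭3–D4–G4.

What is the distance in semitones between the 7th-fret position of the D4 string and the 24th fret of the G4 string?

22 semitones

D4 at fret 7 → A4 (MIDI 69); G4 at fret 24 → G6 (MIDI 91).
69 − 91 = -22, so the two pitches are 22 semitones apart, with G6 the higher.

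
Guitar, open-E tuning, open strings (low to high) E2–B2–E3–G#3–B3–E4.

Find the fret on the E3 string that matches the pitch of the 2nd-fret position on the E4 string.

14

Fret 2 on E4 is MIDI 64 + 2 = 66 (F#4). On the E3 string (open MIDI 52), that pitch is 66 − 52 = fret 14.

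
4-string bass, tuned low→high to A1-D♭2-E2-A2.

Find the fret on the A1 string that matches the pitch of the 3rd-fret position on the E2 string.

E2 at fret 3 is E2 + 3 semitones = G2.
The open A1 string is 7 semitones below the open E2, so the same pitch on the A1 string lies at fret 3 + 7 = 10.

10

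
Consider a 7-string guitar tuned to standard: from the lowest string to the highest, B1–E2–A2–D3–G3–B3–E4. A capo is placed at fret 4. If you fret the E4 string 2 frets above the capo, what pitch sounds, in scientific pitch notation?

A#4

The capo raises the open E4 by 4 semitones to G#4; fretting 2 more gives E4 + 4 + 2 = E4 + 6 semitones = A#4.
(Also written Bb.)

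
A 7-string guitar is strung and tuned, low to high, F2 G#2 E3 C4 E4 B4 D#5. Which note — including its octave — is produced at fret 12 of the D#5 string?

D#6

The open D#5 string plus 12 semitones: D#–E–F–F#–…–C#–D–D#.
The walk passes from B into C once, so the octave number goes from 5 to 6.
(Equivalently spelled Eb6.)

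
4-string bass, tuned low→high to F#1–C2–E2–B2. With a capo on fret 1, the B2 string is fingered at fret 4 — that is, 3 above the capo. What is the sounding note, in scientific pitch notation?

D#3

The capo raises the open B2 by 1 semitone to C3; fretting 3 more gives B2 + 1 + 3 = B2 + 4 semitones = D#3.
(Also written Eb.)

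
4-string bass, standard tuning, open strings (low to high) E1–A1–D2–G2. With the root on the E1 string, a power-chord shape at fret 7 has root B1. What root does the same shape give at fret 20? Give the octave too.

Moving from fret 7 to fret 20 shifts the root by 13 semitones.
B1 up 13 semitones is C3.

C3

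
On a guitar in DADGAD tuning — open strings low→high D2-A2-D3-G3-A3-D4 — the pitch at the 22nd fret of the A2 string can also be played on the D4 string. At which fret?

5

Fret 22 on A2 is MIDI 45 + 22 = 67 (G4). On the D4 string (open MIDI 62), that pitch is 67 − 62 = fret 5.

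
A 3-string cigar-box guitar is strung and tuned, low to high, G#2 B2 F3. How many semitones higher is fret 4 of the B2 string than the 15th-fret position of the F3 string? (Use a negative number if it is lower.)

-17 semitones

B2 at fret 4 → D#3 (MIDI 51); F3 at fret 15 → G#4 (MIDI 68).
51 − 68 = -17, so the two pitches are 17 semitones apart.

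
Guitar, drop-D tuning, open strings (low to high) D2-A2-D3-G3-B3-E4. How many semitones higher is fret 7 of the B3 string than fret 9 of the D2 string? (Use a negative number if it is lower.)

B3 at fret 7 → F#4 (MIDI 66); D2 at fret 9 → B2 (MIDI 47).
66 − 47 = 19, so the two pitches are 19 semitones apart.

19 semitones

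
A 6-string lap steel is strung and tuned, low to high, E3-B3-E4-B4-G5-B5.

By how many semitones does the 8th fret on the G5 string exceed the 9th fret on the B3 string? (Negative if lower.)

19 semitones

G5 at fret 8 → D#6 (MIDI 87); B3 at fret 9 → G#4 (MIDI 68).
87 − 68 = 19, so the two pitches are 19 semitones apart.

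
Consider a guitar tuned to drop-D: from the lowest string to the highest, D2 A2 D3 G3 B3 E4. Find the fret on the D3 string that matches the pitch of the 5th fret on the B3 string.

B3 at fret 5 is B3 + 5 semitones = E4.
The open D3 string is 9 semitones below the open B3, so the same pitch on the D3 string lies at fret 5 + 9 = 14.

14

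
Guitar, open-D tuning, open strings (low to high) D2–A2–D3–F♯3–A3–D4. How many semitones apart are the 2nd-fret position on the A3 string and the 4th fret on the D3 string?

5 semitones

A3 at fret 2 → B3 (MIDI 59); D3 at fret 4 → F♯3 (MIDI 54).
59 − 54 = 5, so the two pitches are 5 semitones apart, with B3 the higher.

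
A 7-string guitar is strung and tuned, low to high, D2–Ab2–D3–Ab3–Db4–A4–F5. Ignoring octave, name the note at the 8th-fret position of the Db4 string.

A

Db4 is MIDI 61. Adding 8 gives 69; 69 mod 12 = 9, i.e. A.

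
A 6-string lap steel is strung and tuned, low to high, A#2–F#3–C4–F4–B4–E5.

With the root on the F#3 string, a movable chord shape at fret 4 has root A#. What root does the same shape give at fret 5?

B

Moving from fret 4 to fret 5 shifts the root by 1 semitone.
A# up 1 semitone is B.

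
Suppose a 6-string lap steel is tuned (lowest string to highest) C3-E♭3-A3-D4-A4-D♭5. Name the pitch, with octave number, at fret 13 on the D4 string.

D4 is MIDI 62. Adding 13 gives 75, which is E♭5.

E♭5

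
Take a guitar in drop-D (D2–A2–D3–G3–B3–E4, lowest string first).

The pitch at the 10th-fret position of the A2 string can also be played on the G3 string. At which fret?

Fret 10 on A2 is MIDI 45 + 10 = 55 (G3). On the G3 string (open MIDI 55), that pitch is 55 − 55 = fret 0.

0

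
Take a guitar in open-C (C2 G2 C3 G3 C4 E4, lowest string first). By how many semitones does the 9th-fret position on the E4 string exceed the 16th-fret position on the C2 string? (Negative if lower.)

21 semitones

E4 at fret 9 → C#5 (MIDI 73); C2 at fret 16 → E3 (MIDI 52).
73 − 52 = 21, so the two pitches are 21 semitones apart.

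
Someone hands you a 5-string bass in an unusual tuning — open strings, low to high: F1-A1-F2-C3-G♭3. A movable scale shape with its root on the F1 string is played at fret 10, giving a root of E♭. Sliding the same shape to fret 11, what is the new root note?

Moving from fret 10 to fret 11 shifts the root by 1 semitone.
E♭ up 1 semitone is E.

E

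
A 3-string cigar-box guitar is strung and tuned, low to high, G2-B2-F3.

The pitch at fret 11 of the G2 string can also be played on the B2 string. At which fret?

Fret 11 on G2 is MIDI 43 + 11 = 54 (Gb3). On the B2 string (open MIDI 47), that pitch is 54 − 47 = fret 7.

7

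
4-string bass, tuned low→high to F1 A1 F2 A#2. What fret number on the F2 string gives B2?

6

B2 is 6 semitones above the open F2 (F–F#–G–G#–A–A#–B), so it sits at fret 6.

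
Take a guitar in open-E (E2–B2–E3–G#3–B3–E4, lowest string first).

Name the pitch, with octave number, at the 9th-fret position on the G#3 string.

Each fret is one semitone, so G#3 + 9 = F4.

F4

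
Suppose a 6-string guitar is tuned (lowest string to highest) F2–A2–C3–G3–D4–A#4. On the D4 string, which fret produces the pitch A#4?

A#4 is 8 semitones above the open D4 (D–D#–E–F–F#–G–G#–A–A#), so it sits at fret 8.

8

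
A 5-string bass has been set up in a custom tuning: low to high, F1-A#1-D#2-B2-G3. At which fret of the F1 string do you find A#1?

5

A#1 is 5 semitones above the open F1 (F–F#–G–G#–A–A#), so it sits at fret 5.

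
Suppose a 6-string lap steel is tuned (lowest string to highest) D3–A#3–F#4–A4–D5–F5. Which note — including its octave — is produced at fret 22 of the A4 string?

G6

A4 is MIDI 69. Adding 22 gives 91, which is G6.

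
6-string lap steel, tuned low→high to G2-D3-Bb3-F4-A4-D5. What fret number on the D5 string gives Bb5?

Bb5 is 8 semitones above the open D5 (D–Eb–E–F–Gb–G–Ab–A–Bb), so it sits at fret 8.

8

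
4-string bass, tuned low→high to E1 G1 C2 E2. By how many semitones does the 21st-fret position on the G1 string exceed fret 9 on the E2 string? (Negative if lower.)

G1 at fret 21 → E3 (MIDI 52); E2 at fret 9 → C#3 (MIDI 49).
52 − 49 = 3, so the two pitches are 3 semitones apart.

3 semitones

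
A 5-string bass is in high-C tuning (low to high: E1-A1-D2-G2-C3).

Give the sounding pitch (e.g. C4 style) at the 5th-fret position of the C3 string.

Each fret is one semitone, so C3 + 5 = F3.

F3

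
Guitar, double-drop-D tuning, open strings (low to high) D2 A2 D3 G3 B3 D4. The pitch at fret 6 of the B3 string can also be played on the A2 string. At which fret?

Fret 6 on B3 is MIDI 59 + 6 = 65 (F4). On the A2 string (open MIDI 45), that pitch is 65 − 45 = fret 20.

20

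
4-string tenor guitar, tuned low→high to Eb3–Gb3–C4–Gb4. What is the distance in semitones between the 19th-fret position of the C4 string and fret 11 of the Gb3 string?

14 semitones

C4 at fret 19 → G5 (MIDI 79); Gb3 at fret 11 → F4 (MIDI 65).
79 − 65 = 14, so the two pitches are 14 semitones apart, with G5 the higher.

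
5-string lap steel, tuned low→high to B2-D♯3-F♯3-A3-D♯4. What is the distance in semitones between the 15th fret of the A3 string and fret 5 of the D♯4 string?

A3 at fret 15 → C5 (MIDI 72); D♯4 at fret 5 → G♯4 (MIDI 68).
72 − 68 = 4, so the two pitches are 4 semitones apart, with C5 the higher.

4 semitones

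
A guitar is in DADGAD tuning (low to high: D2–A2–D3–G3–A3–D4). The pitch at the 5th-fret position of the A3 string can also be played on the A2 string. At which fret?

17

A3 at fret 5 is A3 + 5 semitones = D4.
The open A2 string is 12 semitones below the open A3, so the same pitch on the A2 string lies at fret 5 + 12 = 17.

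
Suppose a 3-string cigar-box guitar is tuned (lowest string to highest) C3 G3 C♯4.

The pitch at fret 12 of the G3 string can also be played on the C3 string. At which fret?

G3 at fret 12 is G3 + 12 semitones = G4.
The open C3 string is 7 semitones below the open G3, so the same pitch on the C3 string lies at fret 12 + 7 = 19.

19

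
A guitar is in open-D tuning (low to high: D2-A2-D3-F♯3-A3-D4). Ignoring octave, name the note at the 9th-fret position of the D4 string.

D4 is MIDI 62. Adding 9 gives 71; 71 mod 12 = 11, i.e. B.

B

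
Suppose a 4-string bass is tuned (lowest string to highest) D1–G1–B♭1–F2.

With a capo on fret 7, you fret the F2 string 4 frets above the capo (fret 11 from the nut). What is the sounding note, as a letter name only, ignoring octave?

E

The capo raises the open F2 by 7 semitones to C3; fretting 4 more gives F2 + 7 + 4 = F2 + 11 semitones, landing on E.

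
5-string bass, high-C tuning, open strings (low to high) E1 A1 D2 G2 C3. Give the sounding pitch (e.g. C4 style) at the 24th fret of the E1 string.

Each fret is one semitone, so E1 + 24 = E3.

E3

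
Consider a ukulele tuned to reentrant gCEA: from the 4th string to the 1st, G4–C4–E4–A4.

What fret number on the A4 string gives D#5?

D#5 is 6 semitones above the open A4 (A–A#–B–C–C#–D–D#), so it sits at fret 6.

6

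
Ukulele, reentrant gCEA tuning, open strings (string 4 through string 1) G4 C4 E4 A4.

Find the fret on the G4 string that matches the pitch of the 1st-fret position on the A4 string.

3

A4 at fret 1 is A4 + 1 semitone = A♯4.
The open G4 string is 2 semitones below the open A4, so the same pitch on the G4 string lies at fret 1 + 2 = 3.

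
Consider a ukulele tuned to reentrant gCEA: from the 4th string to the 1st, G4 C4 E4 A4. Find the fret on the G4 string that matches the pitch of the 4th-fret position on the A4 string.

6

Fret 4 on A4 is MIDI 69 + 4 = 73 (C#5). On the G4 string (open MIDI 67), that pitch is 73 − 67 = fret 6.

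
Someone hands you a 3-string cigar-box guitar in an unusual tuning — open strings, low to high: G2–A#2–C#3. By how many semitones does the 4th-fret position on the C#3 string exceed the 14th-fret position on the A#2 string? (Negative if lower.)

C#3 at fret 4 → F3 (MIDI 53); A#2 at fret 14 → C4 (MIDI 60).
53 − 60 = -7, so the two pitches are 7 semitones apart.

-7 semitones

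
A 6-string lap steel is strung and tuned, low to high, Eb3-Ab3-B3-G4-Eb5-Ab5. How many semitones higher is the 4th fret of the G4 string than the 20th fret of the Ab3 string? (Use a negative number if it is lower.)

-5 semitones

G4 at fret 4 → B4 (MIDI 71); Ab3 at fret 20 → E5 (MIDI 76).
71 − 76 = -5, so the two pitches are 5 semitones apart.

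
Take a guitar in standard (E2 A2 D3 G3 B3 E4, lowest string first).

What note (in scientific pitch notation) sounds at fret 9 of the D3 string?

The open D3 string plus 9 semitones: D–D#–E–F–F#–G–G#–A–A#–B.
No B→C boundary is crossed, so the octave stays at 3.

B3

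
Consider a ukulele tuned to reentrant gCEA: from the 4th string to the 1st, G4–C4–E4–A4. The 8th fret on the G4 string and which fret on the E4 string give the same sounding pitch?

G4 at fret 8 is G4 + 8 semitones = D♯5.
The open E4 string is 3 semitones below the open G4, so the same pitch on the E4 string lies at fret 8 + 3 = 11.

11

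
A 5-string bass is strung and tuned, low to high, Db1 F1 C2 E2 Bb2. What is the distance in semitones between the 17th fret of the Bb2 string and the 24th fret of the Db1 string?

Bb2 at fret 17 → Eb4 (MIDI 63); Db1 at fret 24 → Db3 (MIDI 49).
63 − 49 = 14, so the two pitches are 14 semitones apart, with Eb4 the higher.

14 semitones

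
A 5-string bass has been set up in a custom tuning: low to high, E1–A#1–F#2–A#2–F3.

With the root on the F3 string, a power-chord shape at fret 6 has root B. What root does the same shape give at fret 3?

Moving from fret 6 to fret 3 shifts the root by -3 semitones.
B down 3 semitones is G#.

G#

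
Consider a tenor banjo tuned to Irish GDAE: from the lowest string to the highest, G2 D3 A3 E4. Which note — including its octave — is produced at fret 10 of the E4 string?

Each fret is one semitone, so E4 + 10 = D5.

D5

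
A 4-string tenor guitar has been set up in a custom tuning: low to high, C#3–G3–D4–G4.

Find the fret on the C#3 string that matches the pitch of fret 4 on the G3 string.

G3 at fret 4 is G3 + 4 semitones = B3.
The open C#3 string is 6 semitones below the open G3, so the same pitch on the C#3 string lies at fret 4 + 6 = 10.

10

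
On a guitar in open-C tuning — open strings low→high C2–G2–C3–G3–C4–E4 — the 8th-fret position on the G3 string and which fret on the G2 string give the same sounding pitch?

G3 at fret 8 is G3 + 8 semitones = D#4.
The open G2 string is 12 semitones below the open G3, so the same pitch on the G2 string lies at fret 8 + 12 = 20.

20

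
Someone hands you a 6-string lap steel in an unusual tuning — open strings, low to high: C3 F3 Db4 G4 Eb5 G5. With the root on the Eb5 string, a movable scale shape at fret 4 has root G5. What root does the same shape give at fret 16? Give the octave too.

G6

Moving from fret 4 to fret 16 shifts the root by 12 semitones.
G5 up 12 semitones is G6.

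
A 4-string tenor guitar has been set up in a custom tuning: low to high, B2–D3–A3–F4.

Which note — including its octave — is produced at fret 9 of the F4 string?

D5

Each fret is one semitone, so F4 + 9 = D5.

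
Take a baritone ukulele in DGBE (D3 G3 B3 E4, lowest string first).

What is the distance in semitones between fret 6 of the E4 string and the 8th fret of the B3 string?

3 semitones

E4 at fret 6 → A#4 (MIDI 70); B3 at fret 8 → G4 (MIDI 67).
70 − 67 = 3, so the two pitches are 3 semitones apart, with A#4 the higher.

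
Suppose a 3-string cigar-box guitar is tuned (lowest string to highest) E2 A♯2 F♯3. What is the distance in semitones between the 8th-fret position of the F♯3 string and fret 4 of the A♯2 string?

F♯3 at fret 8 → D4 (MIDI 62); A♯2 at fret 4 → D3 (MIDI 50).
62 − 50 = 12, so the two pitches are 12 semitones apart, with D4 the higher.

12 semitones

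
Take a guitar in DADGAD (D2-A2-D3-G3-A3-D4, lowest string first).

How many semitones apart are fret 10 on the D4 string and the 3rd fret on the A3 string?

12 semitones

D4 at fret 10 → C5 (MIDI 72); A3 at fret 3 → C4 (MIDI 60).
72 − 60 = 12, so the two pitches are 12 semitones apart, with C5 the higher.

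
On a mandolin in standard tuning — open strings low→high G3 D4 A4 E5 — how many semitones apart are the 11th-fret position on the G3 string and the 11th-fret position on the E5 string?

G3 at fret 11 → F#4 (MIDI 66); E5 at fret 11 → D#6 (MIDI 87).
66 − 87 = -21, so the two pitches are 21 semitones apart, with D#6 the higher.

21 semitones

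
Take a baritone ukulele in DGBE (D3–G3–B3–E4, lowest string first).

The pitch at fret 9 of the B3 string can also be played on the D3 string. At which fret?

B3 at fret 9 is B3 + 9 semitones = G#4.
The open D3 string is 9 semitones below the open B3, so the same pitch on the D3 string lies at fret 9 + 9 = 18.

18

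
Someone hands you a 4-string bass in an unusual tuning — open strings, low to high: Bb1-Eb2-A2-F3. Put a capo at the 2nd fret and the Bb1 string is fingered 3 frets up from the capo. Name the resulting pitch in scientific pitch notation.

Eb2

The capo raises the open Bb1 by 2 semitones to C2; fretting 3 more gives Bb1 + 2 + 3 = Bb1 + 5 semitones = Eb2.
(Also written D#.)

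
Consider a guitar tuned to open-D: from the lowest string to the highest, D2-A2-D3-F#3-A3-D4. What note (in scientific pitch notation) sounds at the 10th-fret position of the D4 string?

C5

Each fret is one semitone, so D4 + 10 = C5.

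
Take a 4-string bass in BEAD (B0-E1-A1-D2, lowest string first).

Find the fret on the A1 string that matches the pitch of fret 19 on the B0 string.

9

B0 at fret 19 is B0 + 19 semitones = F#2.
The open A1 string is 10 semitones above the open B0, so the same pitch on the A1 string lies at fret 19 − 10 = 9.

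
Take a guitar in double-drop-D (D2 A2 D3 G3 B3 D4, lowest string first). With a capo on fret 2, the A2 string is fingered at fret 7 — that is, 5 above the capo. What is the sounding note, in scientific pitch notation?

E3

The capo raises the open A2 by 2 semitones to B2; fretting 5 more gives A2 + 2 + 5 = A2 + 7 semitones = E3.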